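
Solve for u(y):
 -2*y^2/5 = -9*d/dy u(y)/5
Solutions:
 u(y) = C1 + 2*y^3/27


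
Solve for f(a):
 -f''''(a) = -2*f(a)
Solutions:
 f(a) = C1*exp(-2^(1/4)*a) + C2*exp(2^(1/4)*a) + C3*sin(2^(1/4)*a) + C4*cos(2^(1/4)*a)


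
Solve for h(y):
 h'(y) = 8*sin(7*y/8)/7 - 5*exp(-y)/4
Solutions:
 h(y) = C1 - 64*cos(7*y/8)/49 + 5*exp(-y)/4


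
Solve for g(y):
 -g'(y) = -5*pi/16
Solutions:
 g(y) = C1 + 5*pi*y/16


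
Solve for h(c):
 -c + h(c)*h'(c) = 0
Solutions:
 h(c) = -sqrt(C1 + c^2)
 h(c) = sqrt(C1 + c^2)


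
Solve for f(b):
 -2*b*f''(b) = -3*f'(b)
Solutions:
 f(b) = C1 + C2*b^(5/2)


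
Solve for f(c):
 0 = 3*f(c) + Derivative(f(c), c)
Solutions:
 f(c) = C1*exp(-3*c)


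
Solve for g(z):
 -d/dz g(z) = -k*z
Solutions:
 g(z) = C1 + k*z^2/2


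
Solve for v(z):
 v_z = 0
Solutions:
 v(z) = C1


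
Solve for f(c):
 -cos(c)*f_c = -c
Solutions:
 f(c) = C1 + Integral(c/cos(c), c)


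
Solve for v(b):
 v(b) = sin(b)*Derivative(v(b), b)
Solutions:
 v(b) = C1*sqrt(cos(b) - 1)/sqrt(cos(b) + 1)


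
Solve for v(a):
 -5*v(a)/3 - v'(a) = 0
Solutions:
 v(a) = C1*exp(-5*a/3)


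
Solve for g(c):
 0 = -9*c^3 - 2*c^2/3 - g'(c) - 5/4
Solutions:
 g(c) = C1 - 9*c^4/4 - 2*c^3/9 - 5*c/4


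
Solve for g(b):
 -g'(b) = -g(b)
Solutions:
 g(b) = C1*exp(b)


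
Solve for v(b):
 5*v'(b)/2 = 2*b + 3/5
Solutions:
 v(b) = C1 + 2*b^2/5 + 6*b/25


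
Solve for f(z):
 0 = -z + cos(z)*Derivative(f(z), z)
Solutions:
 f(z) = C1 + Integral(z/cos(z), z)


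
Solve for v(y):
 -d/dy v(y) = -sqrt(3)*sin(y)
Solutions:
 v(y) = C1 - sqrt(3)*cos(y)


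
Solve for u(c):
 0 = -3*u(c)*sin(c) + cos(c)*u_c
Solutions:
 u(c) = C1/cos(c)^3


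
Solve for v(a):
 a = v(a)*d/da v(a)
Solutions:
 v(a) = -sqrt(C1 + a^2)
 v(a) = sqrt(C1 + a^2)


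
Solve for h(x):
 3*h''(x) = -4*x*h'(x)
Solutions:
 h(x) = C1 + C2*erf(sqrt(6)*x/3)


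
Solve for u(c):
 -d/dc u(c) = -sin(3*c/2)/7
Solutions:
 u(c) = C1 - 2*cos(3*c/2)/21


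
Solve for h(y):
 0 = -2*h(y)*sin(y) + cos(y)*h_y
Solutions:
 h(y) = C1/cos(y)^2


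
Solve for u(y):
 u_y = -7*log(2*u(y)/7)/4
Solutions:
 4*Integral(1/(log(_y) - log(7) + log(2)), (_y, u(y)))/7 = C1 - y


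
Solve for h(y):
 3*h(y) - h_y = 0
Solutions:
 h(y) = C1*exp(3*y)


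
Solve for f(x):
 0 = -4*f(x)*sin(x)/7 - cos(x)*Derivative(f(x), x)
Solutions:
 f(x) = C1*cos(x)^(4/7)


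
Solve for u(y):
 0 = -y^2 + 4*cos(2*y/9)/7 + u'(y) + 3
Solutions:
 u(y) = C1 + y^3/3 - 3*y - 18*sin(2*y/9)/7


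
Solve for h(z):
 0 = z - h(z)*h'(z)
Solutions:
 h(z) = -sqrt(C1 + z^2)
 h(z) = sqrt(C1 + z^2)


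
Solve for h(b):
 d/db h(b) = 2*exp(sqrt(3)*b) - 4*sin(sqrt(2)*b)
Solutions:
 h(b) = C1 + 2*sqrt(3)*exp(sqrt(3)*b)/3 + 2*sqrt(2)*cos(sqrt(2)*b)


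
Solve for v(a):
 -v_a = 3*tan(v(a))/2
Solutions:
 v(a) = pi - asin(C1*exp(-3*a/2))
 v(a) = asin(C1*exp(-3*a/2))


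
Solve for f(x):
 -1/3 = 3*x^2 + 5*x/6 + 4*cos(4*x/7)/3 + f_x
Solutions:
 f(x) = C1 - x^3 - 5*x^2/12 - x/3 - 7*sin(4*x/7)/3


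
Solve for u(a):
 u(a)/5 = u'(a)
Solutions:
 u(a) = C1*exp(a/5)


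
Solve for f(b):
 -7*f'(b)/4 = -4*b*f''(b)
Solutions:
 f(b) = C1 + C2*b^(23/16)


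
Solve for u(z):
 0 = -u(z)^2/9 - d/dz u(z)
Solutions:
 u(z) = 9/(C1 + z)


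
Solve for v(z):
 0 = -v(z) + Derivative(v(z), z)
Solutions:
 v(z) = C1*exp(z)


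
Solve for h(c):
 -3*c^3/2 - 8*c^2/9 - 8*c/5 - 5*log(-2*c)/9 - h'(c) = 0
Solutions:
 h(c) = C1 - 3*c^4/8 - 8*c^3/27 - 4*c^2/5 - 5*c*log(-c)/9 + 5*c*(1 - log(2))/9


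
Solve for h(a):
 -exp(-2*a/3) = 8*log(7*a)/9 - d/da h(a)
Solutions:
 h(a) = C1 + 8*a*log(a)/9 + 8*a*(-1 + log(7))/9 - 3*exp(-2*a/3)/2


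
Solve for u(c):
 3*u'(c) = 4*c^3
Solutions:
 u(c) = C1 + c^4/3


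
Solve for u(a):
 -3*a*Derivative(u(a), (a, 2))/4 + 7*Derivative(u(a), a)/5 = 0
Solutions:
 u(a) = C1 + C2*a^(43/15)


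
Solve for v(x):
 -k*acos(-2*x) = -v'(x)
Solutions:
 v(x) = C1 + k*(x*acos(-2*x) + sqrt(1 - 4*x^2)/2)


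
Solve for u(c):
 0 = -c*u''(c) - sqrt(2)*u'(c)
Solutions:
 u(c) = C1 + C2*c^(1 - sqrt(2))


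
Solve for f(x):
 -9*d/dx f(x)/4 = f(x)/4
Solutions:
 f(x) = C1*exp(-x/9)


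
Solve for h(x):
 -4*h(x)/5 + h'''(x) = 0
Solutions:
 h(x) = C3*exp(10^(2/3)*x/5) + (C1*sin(10^(2/3)*sqrt(3)*x/10) + C2*cos(10^(2/3)*sqrt(3)*x/10))*exp(-10^(2/3)*x/10)


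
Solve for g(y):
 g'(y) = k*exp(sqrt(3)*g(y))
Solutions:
 g(y) = sqrt(3)*(2*log(-1/(C1 + k*y)) - log(3))/6


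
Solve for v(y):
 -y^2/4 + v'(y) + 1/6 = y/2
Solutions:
 v(y) = C1 + y^3/12 + y^2/4 - y/6


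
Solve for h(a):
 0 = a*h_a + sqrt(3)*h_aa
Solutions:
 h(a) = C1 + C2*erf(sqrt(2)*3^(3/4)*a/6)


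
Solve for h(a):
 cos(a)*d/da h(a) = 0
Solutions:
 h(a) = C1


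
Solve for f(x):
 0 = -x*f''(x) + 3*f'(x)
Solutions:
 f(x) = C1 + C2*x^4


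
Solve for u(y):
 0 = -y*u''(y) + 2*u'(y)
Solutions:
 u(y) = C1 + C2*y^3


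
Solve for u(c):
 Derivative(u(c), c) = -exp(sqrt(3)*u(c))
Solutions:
 u(c) = sqrt(3)*(2*log(1/(C1 + c)) - log(3))/6


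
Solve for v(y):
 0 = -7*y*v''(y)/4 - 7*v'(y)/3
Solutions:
 v(y) = C1 + C2/y^(1/3)


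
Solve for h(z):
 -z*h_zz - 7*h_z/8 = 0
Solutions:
 h(z) = C1 + C2*z^(1/8)


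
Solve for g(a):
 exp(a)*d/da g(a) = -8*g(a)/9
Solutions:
 g(a) = C1*exp(8*exp(-a)/9)


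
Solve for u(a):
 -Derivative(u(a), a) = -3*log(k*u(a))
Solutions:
 li(k*u(a))/k = C1 + 3*a


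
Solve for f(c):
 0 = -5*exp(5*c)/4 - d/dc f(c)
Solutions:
 f(c) = C1 - exp(5*c)/4


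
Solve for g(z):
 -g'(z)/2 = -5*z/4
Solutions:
 g(z) = C1 + 5*z^2/4


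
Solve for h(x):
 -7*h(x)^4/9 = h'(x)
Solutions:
 h(x) = 3^(1/3)*(1/(C1 + 7*x))^(1/3)
 h(x) = (-3^(1/3) - 3^(5/6)*I)*(1/(C1 + 7*x))^(1/3)/2
 h(x) = (-3^(1/3) + 3^(5/6)*I)*(1/(C1 + 7*x))^(1/3)/2


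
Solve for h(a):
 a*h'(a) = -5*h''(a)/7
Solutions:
 h(a) = C1 + C2*erf(sqrt(70)*a/10)


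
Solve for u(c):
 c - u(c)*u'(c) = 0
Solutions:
 u(c) = -sqrt(C1 + c^2)
 u(c) = sqrt(C1 + c^2)


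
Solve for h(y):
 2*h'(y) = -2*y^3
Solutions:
 h(y) = C1 - y^4/4


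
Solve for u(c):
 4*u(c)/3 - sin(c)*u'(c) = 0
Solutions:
 u(c) = C1*(cos(c) - 1)^(2/3)/(cos(c) + 1)^(2/3)


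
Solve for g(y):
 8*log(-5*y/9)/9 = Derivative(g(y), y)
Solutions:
 g(y) = C1 + 8*y*log(-y)/9 + 8*y*(-2*log(3) - 1 + log(5))/9


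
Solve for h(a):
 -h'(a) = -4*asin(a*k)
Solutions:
 h(a) = C1 + 4*Piecewise((a*asin(a*k) + sqrt(-a^2*k^2 + 1)/k, Ne(k, 0)), (0, True))


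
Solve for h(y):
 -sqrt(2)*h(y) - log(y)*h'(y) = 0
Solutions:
 h(y) = C1*exp(-sqrt(2)*li(y))


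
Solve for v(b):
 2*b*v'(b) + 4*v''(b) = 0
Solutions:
 v(b) = C1 + C2*erf(b/2)


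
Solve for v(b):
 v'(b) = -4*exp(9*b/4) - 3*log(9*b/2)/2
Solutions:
 v(b) = C1 - 3*b*log(b)/2 + b*(-3*log(3) + 3*log(2)/2 + 3/2) - 16*exp(9*b/4)/9


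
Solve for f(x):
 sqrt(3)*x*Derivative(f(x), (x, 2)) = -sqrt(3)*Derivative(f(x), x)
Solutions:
 f(x) = C1 + C2*log(x)


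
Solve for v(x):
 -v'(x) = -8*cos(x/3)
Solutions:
 v(x) = C1 + 24*sin(x/3)


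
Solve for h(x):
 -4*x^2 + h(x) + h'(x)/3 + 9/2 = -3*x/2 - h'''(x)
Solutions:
 h(x) = C1*exp(2^(1/3)*x*(-2/(27 + sqrt(733))^(1/3) + 2^(1/3)*(27 + sqrt(733))^(1/3))/12)*sin(2^(1/3)*sqrt(3)*x*(2/(27 + sqrt(733))^(1/3) + 2^(1/3)*(27 + sqrt(733))^(1/3))/12) + C2*exp(2^(1/3)*x*(-2/(27 + sqrt(733))^(1/3) + 2^(1/3)*(27 + sqrt(733))^(1/3))/12)*cos(2^(1/3)*sqrt(3)*x*(2/(27 + sqrt(733))^(1/3) + 2^(1/3)*(27 + sqrt(733))^(1/3))/12) + C3*exp(-2^(1/3)*x*(-2/(27 + sqrt(733))^(1/3) + 2^(1/3)*(27 + sqrt(733))^(1/3))/6) + 4*x^2 - 25*x/6 - 28/9


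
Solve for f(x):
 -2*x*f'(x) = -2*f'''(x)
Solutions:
 f(x) = C1 + Integral(C2*airyai(x) + C3*airybi(x), x)


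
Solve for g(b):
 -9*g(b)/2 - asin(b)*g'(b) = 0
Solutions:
 g(b) = C1*exp(-9*Integral(1/asin(b), b)/2)


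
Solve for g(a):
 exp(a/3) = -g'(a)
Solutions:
 g(a) = C1 - 3*exp(a/3)


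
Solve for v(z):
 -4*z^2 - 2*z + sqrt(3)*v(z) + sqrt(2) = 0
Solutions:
 v(z) = 4*sqrt(3)*z^2/3 + 2*sqrt(3)*z/3 - sqrt(6)/3


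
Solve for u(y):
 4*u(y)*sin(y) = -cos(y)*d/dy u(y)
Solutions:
 u(y) = C1*cos(y)^4


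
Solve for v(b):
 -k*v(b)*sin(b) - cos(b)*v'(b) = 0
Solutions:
 v(b) = C1*exp(k*log(cos(b)))


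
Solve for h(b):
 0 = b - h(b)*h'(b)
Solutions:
 h(b) = -sqrt(C1 + b^2)
 h(b) = sqrt(C1 + b^2)


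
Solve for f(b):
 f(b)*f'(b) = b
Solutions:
 f(b) = -sqrt(C1 + b^2)
 f(b) = sqrt(C1 + b^2)


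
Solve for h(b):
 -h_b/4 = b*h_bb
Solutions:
 h(b) = C1 + C2*b^(3/4)


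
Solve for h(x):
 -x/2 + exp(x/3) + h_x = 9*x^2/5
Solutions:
 h(x) = C1 + 3*x^3/5 + x^2/4 - 3*exp(x/3)


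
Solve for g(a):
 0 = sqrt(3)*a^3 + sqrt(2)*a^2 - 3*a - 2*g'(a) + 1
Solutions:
 g(a) = C1 + sqrt(3)*a^4/8 + sqrt(2)*a^3/6 - 3*a^2/4 + a/2


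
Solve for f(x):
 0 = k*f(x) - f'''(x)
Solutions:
 f(x) = C1*exp(k^(1/3)*x) + C2*exp(k^(1/3)*x*(-1 + sqrt(3)*I)/2) + C3*exp(-k^(1/3)*x*(1 + sqrt(3)*I)/2)


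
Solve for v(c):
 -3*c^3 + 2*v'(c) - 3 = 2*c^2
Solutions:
 v(c) = C1 + 3*c^4/8 + c^3/3 + 3*c/2


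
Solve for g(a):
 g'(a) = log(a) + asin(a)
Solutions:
 g(a) = C1 + a*log(a) + a*asin(a) - a + sqrt(1 - a^2)


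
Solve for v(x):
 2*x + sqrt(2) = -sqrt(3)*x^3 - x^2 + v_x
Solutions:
 v(x) = C1 + sqrt(3)*x^4/4 + x^3/3 + x^2 + sqrt(2)*x


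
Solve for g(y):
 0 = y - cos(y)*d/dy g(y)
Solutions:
 g(y) = C1 + Integral(y/cos(y), y)


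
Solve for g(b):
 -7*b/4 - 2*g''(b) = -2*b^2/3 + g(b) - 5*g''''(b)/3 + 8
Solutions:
 g(b) = C1*exp(-sqrt(5)*b*sqrt(3 + 2*sqrt(6))/5) + C2*exp(sqrt(5)*b*sqrt(3 + 2*sqrt(6))/5) + C3*sin(sqrt(5)*b*sqrt(-3 + 2*sqrt(6))/5) + C4*cos(sqrt(5)*b*sqrt(-3 + 2*sqrt(6))/5) + 2*b^2/3 - 7*b/4 - 32/3


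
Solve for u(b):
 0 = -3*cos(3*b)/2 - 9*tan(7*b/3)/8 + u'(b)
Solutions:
 u(b) = C1 - 27*log(cos(7*b/3))/56 + sin(3*b)/2


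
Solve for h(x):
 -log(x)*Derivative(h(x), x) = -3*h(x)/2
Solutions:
 h(x) = C1*exp(3*li(x)/2)


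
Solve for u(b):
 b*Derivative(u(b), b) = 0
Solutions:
 u(b) = C1


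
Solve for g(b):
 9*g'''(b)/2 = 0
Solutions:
 g(b) = C1 + C2*b + C3*b^2


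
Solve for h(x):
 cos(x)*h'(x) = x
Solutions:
 h(x) = C1 + Integral(x/cos(x), x)


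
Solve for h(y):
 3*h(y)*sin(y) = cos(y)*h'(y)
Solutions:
 h(y) = C1/cos(y)^3


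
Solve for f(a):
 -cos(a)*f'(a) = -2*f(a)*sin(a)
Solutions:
 f(a) = C1/cos(a)^2


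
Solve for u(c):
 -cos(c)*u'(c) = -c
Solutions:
 u(c) = C1 + Integral(c/cos(c), c)


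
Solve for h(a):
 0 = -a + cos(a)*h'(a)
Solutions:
 h(a) = C1 + Integral(a/cos(a), a)


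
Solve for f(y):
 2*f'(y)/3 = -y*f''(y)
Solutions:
 f(y) = C1 + C2*y^(1/3)


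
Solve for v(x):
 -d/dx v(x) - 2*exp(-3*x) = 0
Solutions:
 v(x) = C1 + 2*exp(-3*x)/3


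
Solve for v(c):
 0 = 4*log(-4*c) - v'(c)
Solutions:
 v(c) = C1 + 4*c*log(-c) + 4*c*(-1 + 2*log(2))


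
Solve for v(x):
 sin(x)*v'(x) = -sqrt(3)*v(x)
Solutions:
 v(x) = C1*(cos(x) + 1)^(sqrt(3)/2)/(cos(x) - 1)^(sqrt(3)/2)


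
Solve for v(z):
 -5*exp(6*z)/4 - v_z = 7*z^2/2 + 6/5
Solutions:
 v(z) = C1 - 7*z^3/6 - 6*z/5 - 5*exp(6*z)/24


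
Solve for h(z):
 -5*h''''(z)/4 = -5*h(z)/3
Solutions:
 h(z) = C1*exp(-sqrt(2)*3^(3/4)*z/3) + C2*exp(sqrt(2)*3^(3/4)*z/3) + C3*sin(sqrt(2)*3^(3/4)*z/3) + C4*cos(sqrt(2)*3^(3/4)*z/3)


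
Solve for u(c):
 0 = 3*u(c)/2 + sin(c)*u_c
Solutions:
 u(c) = C1*(cos(c) + 1)^(3/4)/(cos(c) - 1)^(3/4)


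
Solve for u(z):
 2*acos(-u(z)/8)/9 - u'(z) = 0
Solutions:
 Integral(1/acos(-_y/8), (_y, u(z))) = C1 + 2*z/9


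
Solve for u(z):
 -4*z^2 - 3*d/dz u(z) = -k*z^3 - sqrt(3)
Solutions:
 u(z) = C1 + k*z^4/12 - 4*z^3/9 + sqrt(3)*z/3


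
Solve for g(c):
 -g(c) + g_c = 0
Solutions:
 g(c) = C1*exp(c)


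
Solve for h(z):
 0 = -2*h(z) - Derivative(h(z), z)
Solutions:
 h(z) = C1*exp(-2*z)


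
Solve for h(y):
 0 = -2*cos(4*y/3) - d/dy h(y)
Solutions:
 h(y) = C1 - 3*sin(4*y/3)/2


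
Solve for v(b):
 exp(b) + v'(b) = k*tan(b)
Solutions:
 v(b) = C1 - k*log(cos(b)) - exp(b)


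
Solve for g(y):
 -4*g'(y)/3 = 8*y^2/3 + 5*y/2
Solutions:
 g(y) = C1 - 2*y^3/3 - 15*y^2/16


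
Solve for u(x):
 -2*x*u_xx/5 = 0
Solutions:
 u(x) = C1 + C2*x


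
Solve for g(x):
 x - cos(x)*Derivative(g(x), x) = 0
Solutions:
 g(x) = C1 + Integral(x/cos(x), x)


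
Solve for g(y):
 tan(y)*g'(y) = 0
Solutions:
 g(y) = C1


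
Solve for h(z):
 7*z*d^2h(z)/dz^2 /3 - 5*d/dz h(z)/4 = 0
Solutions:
 h(z) = C1 + C2*z^(43/28)


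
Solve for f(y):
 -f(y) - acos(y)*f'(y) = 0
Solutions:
 f(y) = C1*exp(-Integral(1/acos(y), y))


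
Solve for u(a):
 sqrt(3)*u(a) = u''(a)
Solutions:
 u(a) = C1*exp(-3^(1/4)*a) + C2*exp(3^(1/4)*a)


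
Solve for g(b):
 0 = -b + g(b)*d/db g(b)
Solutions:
 g(b) = -sqrt(C1 + b^2)
 g(b) = sqrt(C1 + b^2)


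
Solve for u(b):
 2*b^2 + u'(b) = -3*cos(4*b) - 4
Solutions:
 u(b) = C1 - 2*b^3/3 - 4*b - 3*sin(4*b)/4


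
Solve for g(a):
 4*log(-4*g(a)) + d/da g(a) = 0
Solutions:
 Integral(1/(log(-_y) + 2*log(2)), (_y, g(a)))/4 = C1 - a


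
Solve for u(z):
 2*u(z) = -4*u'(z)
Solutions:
 u(z) = C1*exp(-z/2)


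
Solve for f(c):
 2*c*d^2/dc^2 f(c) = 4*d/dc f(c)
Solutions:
 f(c) = C1 + C2*c^3


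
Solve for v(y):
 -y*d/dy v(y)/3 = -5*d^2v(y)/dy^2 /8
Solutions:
 v(y) = C1 + C2*erfi(2*sqrt(15)*y/15)


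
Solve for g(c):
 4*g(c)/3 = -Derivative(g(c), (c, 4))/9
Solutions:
 g(c) = (C1*sin(3^(1/4)*c) + C2*cos(3^(1/4)*c))*exp(-3^(1/4)*c) + (C3*sin(3^(1/4)*c) + C4*cos(3^(1/4)*c))*exp(3^(1/4)*c)


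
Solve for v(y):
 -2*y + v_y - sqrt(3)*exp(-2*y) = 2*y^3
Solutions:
 v(y) = C1 + y^4/2 + y^2 - sqrt(3)*exp(-2*y)/2


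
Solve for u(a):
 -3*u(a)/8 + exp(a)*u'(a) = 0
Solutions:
 u(a) = C1*exp(-3*exp(-a)/8)


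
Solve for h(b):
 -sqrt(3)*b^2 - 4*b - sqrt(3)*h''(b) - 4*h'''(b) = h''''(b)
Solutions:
 h(b) = C1 + C2*b + C3*exp(b*(-2 + sqrt(4 - sqrt(3)))) + C4*exp(-b*(sqrt(4 - sqrt(3)) + 2)) - b^4/12 + 2*sqrt(3)*b^3/9 + b^2*(-8 + sqrt(3))/3


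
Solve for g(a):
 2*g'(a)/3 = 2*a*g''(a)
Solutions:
 g(a) = C1 + C2*a^(4/3)


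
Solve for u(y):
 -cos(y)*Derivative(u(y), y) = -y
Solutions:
 u(y) = C1 + Integral(y/cos(y), y)


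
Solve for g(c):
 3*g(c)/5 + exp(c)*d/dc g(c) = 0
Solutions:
 g(c) = C1*exp(3*exp(-c)/5)


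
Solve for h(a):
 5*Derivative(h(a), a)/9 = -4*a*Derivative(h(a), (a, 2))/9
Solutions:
 h(a) = C1 + C2/a^(1/4)


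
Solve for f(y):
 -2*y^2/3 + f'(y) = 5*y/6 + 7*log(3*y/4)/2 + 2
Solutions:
 f(y) = C1 + 2*y^3/9 + 5*y^2/12 + 7*y*log(y)/2 - 7*y*log(2) - 3*y/2 + 7*y*log(3)/2


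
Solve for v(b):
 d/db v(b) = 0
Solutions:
 v(b) = C1


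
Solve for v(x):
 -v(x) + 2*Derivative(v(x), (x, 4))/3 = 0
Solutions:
 v(x) = C1*exp(-2^(3/4)*3^(1/4)*x/2) + C2*exp(2^(3/4)*3^(1/4)*x/2) + C3*sin(2^(3/4)*3^(1/4)*x/2) + C4*cos(2^(3/4)*3^(1/4)*x/2)


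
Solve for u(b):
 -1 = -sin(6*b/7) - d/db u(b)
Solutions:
 u(b) = C1 + b + 7*cos(6*b/7)/6


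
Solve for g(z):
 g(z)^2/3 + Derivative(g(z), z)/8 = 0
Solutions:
 g(z) = 3/(C1 + 8*z)


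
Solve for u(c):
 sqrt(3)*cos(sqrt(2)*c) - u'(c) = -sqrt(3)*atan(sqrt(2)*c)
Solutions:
 u(c) = C1 + sqrt(3)*(c*atan(sqrt(2)*c) - sqrt(2)*log(2*c^2 + 1)/4) + sqrt(6)*sin(sqrt(2)*c)/2


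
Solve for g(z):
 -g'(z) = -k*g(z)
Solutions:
 g(z) = C1*exp(k*z)


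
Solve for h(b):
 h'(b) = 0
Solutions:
 h(b) = C1


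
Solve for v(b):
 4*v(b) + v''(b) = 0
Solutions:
 v(b) = C1*sin(2*b) + C2*cos(2*b)


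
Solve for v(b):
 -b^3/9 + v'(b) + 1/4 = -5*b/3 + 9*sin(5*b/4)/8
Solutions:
 v(b) = C1 + b^4/36 - 5*b^2/6 - b/4 - 9*cos(5*b/4)/10


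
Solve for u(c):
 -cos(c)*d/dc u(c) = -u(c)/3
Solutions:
 u(c) = C1*(sin(c) + 1)^(1/6)/(sin(c) - 1)^(1/6)


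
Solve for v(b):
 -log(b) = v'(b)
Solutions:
 v(b) = C1 - b*log(b) + b


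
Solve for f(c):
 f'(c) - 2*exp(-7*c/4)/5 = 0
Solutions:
 f(c) = C1 - 8*exp(-7*c/4)/35


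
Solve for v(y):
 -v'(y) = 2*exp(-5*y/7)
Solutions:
 v(y) = C1 + 14*exp(-5*y/7)/5


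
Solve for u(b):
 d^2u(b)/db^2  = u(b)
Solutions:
 u(b) = C1*exp(-b) + C2*exp(b)


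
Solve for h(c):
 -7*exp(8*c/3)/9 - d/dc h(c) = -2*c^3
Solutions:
 h(c) = C1 + c^4/2 - 7*exp(8*c/3)/24


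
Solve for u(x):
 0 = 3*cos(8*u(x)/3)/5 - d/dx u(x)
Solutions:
 -3*x/5 - 3*log(sin(8*u(x)/3) - 1)/16 + 3*log(sin(8*u(x)/3) + 1)/16 = C1


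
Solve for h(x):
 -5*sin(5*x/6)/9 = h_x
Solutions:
 h(x) = C1 + 2*cos(5*x/6)/3


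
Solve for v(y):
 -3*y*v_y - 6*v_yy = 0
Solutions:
 v(y) = C1 + C2*erf(y/2)


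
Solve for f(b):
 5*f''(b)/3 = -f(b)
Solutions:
 f(b) = C1*sin(sqrt(15)*b/5) + C2*cos(sqrt(15)*b/5)


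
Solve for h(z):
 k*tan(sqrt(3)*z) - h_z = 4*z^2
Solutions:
 h(z) = C1 - sqrt(3)*k*log(cos(sqrt(3)*z))/3 - 4*z^3/3


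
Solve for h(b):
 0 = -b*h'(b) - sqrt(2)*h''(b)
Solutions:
 h(b) = C1 + C2*erf(2^(1/4)*b/2)


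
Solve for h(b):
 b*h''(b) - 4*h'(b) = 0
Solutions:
 h(b) = C1 + C2*b^5


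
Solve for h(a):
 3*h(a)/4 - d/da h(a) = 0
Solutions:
 h(a) = C1*exp(3*a/4)


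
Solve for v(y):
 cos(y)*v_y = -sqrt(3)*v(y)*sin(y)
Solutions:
 v(y) = C1*cos(y)^(sqrt(3))


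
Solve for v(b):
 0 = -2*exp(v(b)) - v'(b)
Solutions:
 v(b) = log(1/(C1 + 2*b))


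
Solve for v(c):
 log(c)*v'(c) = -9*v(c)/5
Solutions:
 v(c) = C1*exp(-9*li(c)/5)


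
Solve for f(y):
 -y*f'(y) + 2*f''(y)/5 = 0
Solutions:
 f(y) = C1 + C2*erfi(sqrt(5)*y/2)


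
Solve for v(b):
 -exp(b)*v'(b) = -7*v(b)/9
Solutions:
 v(b) = C1*exp(-7*exp(-b)/9)


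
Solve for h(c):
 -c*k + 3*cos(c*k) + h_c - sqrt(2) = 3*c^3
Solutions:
 h(c) = C1 + 3*c^4/4 + c^2*k/2 + sqrt(2)*c - 3*sin(c*k)/k


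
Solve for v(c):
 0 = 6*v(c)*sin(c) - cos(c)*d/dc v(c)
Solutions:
 v(c) = C1/cos(c)^6


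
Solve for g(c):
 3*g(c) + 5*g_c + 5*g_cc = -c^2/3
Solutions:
 g(c) = -c^2/9 + 10*c/27 + (C1*sin(sqrt(35)*c/10) + C2*cos(sqrt(35)*c/10))*exp(-c/2) - 20/81


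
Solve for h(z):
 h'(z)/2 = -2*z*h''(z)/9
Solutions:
 h(z) = C1 + C2/z^(5/4)


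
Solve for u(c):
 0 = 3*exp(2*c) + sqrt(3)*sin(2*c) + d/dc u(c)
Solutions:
 u(c) = C1 - 3*exp(2*c)/2 + sqrt(3)*cos(2*c)/2


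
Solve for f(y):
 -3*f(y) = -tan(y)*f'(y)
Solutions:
 f(y) = C1*sin(y)^3


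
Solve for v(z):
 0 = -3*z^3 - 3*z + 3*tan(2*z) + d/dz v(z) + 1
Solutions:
 v(z) = C1 + 3*z^4/4 + 3*z^2/2 - z + 3*log(cos(2*z))/2


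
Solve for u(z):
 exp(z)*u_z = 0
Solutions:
 u(z) = C1


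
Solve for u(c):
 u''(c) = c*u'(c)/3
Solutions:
 u(c) = C1 + C2*erfi(sqrt(6)*c/6)


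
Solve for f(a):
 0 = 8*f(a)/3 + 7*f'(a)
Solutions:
 f(a) = C1*exp(-8*a/21)


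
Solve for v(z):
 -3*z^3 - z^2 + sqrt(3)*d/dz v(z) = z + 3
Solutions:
 v(z) = C1 + sqrt(3)*z^4/4 + sqrt(3)*z^3/9 + sqrt(3)*z^2/6 + sqrt(3)*z


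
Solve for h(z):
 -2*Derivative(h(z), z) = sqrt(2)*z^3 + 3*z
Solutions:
 h(z) = C1 - sqrt(2)*z^4/8 - 3*z^2/4


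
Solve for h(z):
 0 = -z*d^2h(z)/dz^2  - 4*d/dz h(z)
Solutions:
 h(z) = C1 + C2/z^3


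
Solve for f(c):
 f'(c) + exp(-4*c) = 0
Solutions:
 f(c) = C1 + exp(-4*c)/4


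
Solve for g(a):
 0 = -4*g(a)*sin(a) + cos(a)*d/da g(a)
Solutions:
 g(a) = C1/cos(a)^4


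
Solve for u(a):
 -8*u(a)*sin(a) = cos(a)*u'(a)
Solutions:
 u(a) = C1*cos(a)^8


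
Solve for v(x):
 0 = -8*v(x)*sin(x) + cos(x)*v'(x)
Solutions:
 v(x) = C1/cos(x)^8


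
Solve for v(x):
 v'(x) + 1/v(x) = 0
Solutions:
 v(x) = -sqrt(C1 - 2*x)
 v(x) = sqrt(C1 - 2*x)


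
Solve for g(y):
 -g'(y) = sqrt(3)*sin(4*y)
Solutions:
 g(y) = C1 + sqrt(3)*cos(4*y)/4


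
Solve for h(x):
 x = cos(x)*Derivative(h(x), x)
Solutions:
 h(x) = C1 + Integral(x/cos(x), x)


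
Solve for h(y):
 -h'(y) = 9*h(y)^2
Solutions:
 h(y) = 1/(C1 + 9*y)


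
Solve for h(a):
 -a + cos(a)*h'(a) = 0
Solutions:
 h(a) = C1 + Integral(a/cos(a), a)


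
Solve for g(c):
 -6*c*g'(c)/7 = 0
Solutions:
 g(c) = C1


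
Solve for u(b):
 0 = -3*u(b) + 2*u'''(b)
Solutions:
 u(b) = C3*exp(2^(2/3)*3^(1/3)*b/2) + (C1*sin(2^(2/3)*3^(5/6)*b/4) + C2*cos(2^(2/3)*3^(5/6)*b/4))*exp(-2^(2/3)*3^(1/3)*b/4)


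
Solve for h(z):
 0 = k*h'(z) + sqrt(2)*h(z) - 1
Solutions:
 h(z) = C1*exp(-sqrt(2)*z/k) + sqrt(2)/2


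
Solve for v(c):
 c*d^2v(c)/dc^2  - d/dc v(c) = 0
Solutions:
 v(c) = C1 + C2*c^2


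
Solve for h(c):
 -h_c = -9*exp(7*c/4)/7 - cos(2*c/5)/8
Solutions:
 h(c) = C1 + 36*exp(7*c/4)/49 + 5*sin(2*c/5)/16


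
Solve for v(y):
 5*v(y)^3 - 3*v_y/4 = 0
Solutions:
 v(y) = -sqrt(6)*sqrt(-1/(C1 + 20*y))/2
 v(y) = sqrt(6)*sqrt(-1/(C1 + 20*y))/2


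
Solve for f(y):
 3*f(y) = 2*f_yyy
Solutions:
 f(y) = C3*exp(2^(2/3)*3^(1/3)*y/2) + (C1*sin(2^(2/3)*3^(5/6)*y/4) + C2*cos(2^(2/3)*3^(5/6)*y/4))*exp(-2^(2/3)*3^(1/3)*y/4)


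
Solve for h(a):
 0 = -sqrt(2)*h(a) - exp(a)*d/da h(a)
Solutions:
 h(a) = C1*exp(sqrt(2)*exp(-a))


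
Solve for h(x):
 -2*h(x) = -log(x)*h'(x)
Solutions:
 h(x) = C1*exp(2*li(x))


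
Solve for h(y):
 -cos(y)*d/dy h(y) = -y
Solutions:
 h(y) = C1 + Integral(y/cos(y), y)


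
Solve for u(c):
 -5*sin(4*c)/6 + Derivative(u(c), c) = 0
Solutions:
 u(c) = C1 - 5*cos(4*c)/24


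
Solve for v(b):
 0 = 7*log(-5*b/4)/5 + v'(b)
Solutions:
 v(b) = C1 - 7*b*log(-b)/5 + 7*b*(-log(5) + 1 + 2*log(2))/5


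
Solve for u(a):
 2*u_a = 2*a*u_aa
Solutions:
 u(a) = C1 + C2*a^2


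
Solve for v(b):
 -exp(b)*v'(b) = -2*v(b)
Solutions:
 v(b) = C1*exp(-2*exp(-b))


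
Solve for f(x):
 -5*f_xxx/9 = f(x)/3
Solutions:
 f(x) = C3*exp(-3^(1/3)*5^(2/3)*x/5) + (C1*sin(3^(5/6)*5^(2/3)*x/10) + C2*cos(3^(5/6)*5^(2/3)*x/10))*exp(3^(1/3)*5^(2/3)*x/10)


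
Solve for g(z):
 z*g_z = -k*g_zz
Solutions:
 g(z) = C1 + C2*sqrt(k)*erf(sqrt(2)*z*sqrt(1/k)/2)


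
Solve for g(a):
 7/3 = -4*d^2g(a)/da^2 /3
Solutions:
 g(a) = C1 + C2*a - 7*a^2/8


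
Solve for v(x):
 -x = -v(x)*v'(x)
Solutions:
 v(x) = -sqrt(C1 + x^2)
 v(x) = sqrt(C1 + x^2)


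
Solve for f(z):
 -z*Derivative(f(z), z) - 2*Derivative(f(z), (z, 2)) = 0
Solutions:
 f(z) = C1 + C2*erf(z/2)


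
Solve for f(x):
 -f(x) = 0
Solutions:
 f(x) = 0


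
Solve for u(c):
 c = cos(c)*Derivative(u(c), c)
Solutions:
 u(c) = C1 + Integral(c/cos(c), c)


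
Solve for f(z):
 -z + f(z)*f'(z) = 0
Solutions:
 f(z) = -sqrt(C1 + z^2)
 f(z) = sqrt(C1 + z^2)


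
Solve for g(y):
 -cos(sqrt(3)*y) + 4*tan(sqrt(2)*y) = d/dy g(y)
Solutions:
 g(y) = C1 - 2*sqrt(2)*log(cos(sqrt(2)*y)) - sqrt(3)*sin(sqrt(3)*y)/3


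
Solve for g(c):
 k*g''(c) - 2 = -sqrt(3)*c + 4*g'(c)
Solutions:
 g(c) = C1 + C2*exp(4*c/k) + sqrt(3)*c^2/8 + sqrt(3)*c*k/16 - c/2


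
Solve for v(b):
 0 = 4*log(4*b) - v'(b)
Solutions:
 v(b) = C1 + 4*b*log(b) - 4*b + b*log(256)


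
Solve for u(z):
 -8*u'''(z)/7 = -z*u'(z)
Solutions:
 u(z) = C1 + Integral(C2*airyai(7^(1/3)*z/2) + C3*airybi(7^(1/3)*z/2), z)


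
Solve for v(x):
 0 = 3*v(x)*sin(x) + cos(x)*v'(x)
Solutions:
 v(x) = C1*cos(x)^3


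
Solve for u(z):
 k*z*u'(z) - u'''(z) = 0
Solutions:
 u(z) = C1 + Integral(C2*airyai(k^(1/3)*z) + C3*airybi(k^(1/3)*z), z)


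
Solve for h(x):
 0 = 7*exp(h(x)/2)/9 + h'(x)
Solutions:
 h(x) = 2*log(1/(C1 + 7*x)) + 2*log(18)


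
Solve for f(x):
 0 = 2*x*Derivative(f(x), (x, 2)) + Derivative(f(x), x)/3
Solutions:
 f(x) = C1 + C2*x^(5/6)


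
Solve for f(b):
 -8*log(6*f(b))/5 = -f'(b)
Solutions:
 -5*Integral(1/(log(_y) + log(6)), (_y, f(b)))/8 = C1 - b


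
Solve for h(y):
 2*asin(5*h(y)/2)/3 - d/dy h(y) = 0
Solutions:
 Integral(1/asin(5*_y/2), (_y, h(y))) = C1 + 2*y/3


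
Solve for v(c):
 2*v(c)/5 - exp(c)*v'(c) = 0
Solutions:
 v(c) = C1*exp(-2*exp(-c)/5)


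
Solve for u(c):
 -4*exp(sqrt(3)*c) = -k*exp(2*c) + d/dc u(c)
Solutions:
 u(c) = C1 + k*exp(2*c)/2 - 4*sqrt(3)*exp(sqrt(3)*c)/3


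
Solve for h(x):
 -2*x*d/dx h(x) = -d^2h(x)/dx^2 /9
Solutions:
 h(x) = C1 + C2*erfi(3*x)


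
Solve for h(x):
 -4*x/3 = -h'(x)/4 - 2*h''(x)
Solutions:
 h(x) = C1 + C2*exp(-x/8) + 8*x^2/3 - 128*x/3


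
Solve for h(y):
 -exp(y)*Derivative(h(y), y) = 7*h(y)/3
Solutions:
 h(y) = C1*exp(7*exp(-y)/3)


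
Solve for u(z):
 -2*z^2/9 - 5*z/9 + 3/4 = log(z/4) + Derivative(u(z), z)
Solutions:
 u(z) = C1 - 2*z^3/27 - 5*z^2/18 - z*log(z) + 2*z*log(2) + 7*z/4


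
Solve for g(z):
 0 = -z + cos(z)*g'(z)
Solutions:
 g(z) = C1 + Integral(z/cos(z), z)


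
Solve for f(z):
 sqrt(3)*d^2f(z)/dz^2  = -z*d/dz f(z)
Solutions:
 f(z) = C1 + C2*erf(sqrt(2)*3^(3/4)*z/6)


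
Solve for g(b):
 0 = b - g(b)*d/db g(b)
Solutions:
 g(b) = -sqrt(C1 + b^2)
 g(b) = sqrt(C1 + b^2)


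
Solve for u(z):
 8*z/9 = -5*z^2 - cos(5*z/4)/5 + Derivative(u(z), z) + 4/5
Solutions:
 u(z) = C1 + 5*z^3/3 + 4*z^2/9 - 4*z/5 + 4*sin(5*z/4)/25


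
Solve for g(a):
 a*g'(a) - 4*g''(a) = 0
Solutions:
 g(a) = C1 + C2*erfi(sqrt(2)*a/4)


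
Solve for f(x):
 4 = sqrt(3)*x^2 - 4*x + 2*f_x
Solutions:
 f(x) = C1 - sqrt(3)*x^3/6 + x^2 + 2*x


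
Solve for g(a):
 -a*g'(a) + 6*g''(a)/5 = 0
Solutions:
 g(a) = C1 + C2*erfi(sqrt(15)*a/6)


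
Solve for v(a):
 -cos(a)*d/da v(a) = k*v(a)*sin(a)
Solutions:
 v(a) = C1*exp(k*log(cos(a)))


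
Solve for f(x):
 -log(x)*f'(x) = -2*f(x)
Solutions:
 f(x) = C1*exp(2*li(x))


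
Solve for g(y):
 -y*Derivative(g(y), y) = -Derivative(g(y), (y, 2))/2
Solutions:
 g(y) = C1 + C2*erfi(y)


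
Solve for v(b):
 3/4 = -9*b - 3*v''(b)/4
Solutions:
 v(b) = C1 + C2*b - 2*b^3 - b^2/2


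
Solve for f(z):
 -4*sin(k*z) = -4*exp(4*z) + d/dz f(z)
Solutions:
 f(z) = C1 + exp(4*z) + 4*cos(k*z)/k


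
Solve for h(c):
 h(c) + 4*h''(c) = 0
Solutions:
 h(c) = C1*sin(c/2) + C2*cos(c/2)


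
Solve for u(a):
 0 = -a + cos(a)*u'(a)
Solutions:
 u(a) = C1 + Integral(a/cos(a), a)


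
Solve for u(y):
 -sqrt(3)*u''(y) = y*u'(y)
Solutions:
 u(y) = C1 + C2*erf(sqrt(2)*3^(3/4)*y/6)


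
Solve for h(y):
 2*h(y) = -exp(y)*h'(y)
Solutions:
 h(y) = C1*exp(2*exp(-y))


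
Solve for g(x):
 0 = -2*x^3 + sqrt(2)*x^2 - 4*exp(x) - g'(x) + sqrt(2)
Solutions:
 g(x) = C1 - x^4/2 + sqrt(2)*x^3/3 + sqrt(2)*x - 4*exp(x)


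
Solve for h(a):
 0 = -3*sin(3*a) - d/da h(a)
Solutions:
 h(a) = C1 + cos(3*a)


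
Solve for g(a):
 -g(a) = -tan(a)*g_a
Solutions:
 g(a) = C1*sin(a)


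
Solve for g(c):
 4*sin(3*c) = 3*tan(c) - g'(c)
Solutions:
 g(c) = C1 - 3*log(cos(c)) + 4*cos(3*c)/3


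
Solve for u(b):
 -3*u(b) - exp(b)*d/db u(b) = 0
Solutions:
 u(b) = C1*exp(3*exp(-b))


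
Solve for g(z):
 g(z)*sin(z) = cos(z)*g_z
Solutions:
 g(z) = C1/cos(z)


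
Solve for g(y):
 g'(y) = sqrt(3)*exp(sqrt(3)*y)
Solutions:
 g(y) = C1 + exp(sqrt(3)*y)


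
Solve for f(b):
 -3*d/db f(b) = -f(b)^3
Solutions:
 f(b) = -sqrt(6)*sqrt(-1/(C1 + b))/2
 f(b) = sqrt(6)*sqrt(-1/(C1 + b))/2


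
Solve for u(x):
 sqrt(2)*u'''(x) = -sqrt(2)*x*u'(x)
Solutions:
 u(x) = C1 + Integral(C2*airyai(-x) + C3*airybi(-x), x)


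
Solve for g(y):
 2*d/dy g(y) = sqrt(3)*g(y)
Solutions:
 g(y) = C1*exp(sqrt(3)*y/2)


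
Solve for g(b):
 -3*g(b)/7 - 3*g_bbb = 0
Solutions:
 g(b) = C3*exp(-7^(2/3)*b/7) + (C1*sin(sqrt(3)*7^(2/3)*b/14) + C2*cos(sqrt(3)*7^(2/3)*b/14))*exp(7^(2/3)*b/14)


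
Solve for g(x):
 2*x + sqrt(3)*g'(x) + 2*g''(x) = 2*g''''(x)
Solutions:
 g(x) = C1 + C2*exp(-2^(1/3)*sqrt(3)*x*(2*2^(1/3)/(sqrt(65) + 9)^(1/3) + (sqrt(65) + 9)^(1/3))/12)*sin(2^(1/3)*x*(-(sqrt(65) + 9)^(1/3) + 2*2^(1/3)/(sqrt(65) + 9)^(1/3))/4) + C3*exp(-2^(1/3)*sqrt(3)*x*(2*2^(1/3)/(sqrt(65) + 9)^(1/3) + (sqrt(65) + 9)^(1/3))/12)*cos(2^(1/3)*x*(-(sqrt(65) + 9)^(1/3) + 2*2^(1/3)/(sqrt(65) + 9)^(1/3))/4) + C4*exp(2^(1/3)*sqrt(3)*x*(2*2^(1/3)/(sqrt(65) + 9)^(1/3) + (sqrt(65) + 9)^(1/3))/6) - sqrt(3)*x^2/3 + 4*x/3


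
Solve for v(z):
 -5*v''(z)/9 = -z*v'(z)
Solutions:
 v(z) = C1 + C2*erfi(3*sqrt(10)*z/10)


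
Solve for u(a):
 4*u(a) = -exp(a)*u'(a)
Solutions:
 u(a) = C1*exp(4*exp(-a))


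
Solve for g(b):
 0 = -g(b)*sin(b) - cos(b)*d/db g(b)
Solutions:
 g(b) = C1*cos(b)


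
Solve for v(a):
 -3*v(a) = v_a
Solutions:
 v(a) = C1*exp(-3*a)


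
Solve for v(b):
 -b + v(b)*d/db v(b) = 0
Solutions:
 v(b) = -sqrt(C1 + b^2)
 v(b) = sqrt(C1 + b^2)


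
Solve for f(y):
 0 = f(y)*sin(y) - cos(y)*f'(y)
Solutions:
 f(y) = C1/cos(y)


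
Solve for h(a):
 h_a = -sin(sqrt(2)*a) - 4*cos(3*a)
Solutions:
 h(a) = C1 - 4*sin(3*a)/3 + sqrt(2)*cos(sqrt(2)*a)/2


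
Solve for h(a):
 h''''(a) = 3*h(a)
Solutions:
 h(a) = C1*exp(-3^(1/4)*a) + C2*exp(3^(1/4)*a) + C3*sin(3^(1/4)*a) + C4*cos(3^(1/4)*a)


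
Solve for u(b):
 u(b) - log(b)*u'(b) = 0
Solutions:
 u(b) = C1*exp(li(b))


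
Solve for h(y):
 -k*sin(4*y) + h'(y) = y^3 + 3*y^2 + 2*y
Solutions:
 h(y) = C1 - k*cos(4*y)/4 + y^4/4 + y^3 + y^2


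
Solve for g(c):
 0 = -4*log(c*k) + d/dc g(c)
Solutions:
 g(c) = C1 + 4*c*log(c*k) - 4*c


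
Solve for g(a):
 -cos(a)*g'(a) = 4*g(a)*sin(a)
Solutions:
 g(a) = C1*cos(a)^4


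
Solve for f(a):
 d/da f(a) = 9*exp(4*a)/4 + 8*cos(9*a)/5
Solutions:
 f(a) = C1 + 9*exp(4*a)/16 + 8*sin(9*a)/45


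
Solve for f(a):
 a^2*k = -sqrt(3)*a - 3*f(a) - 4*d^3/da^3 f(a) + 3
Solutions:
 f(a) = C3*exp(-6^(1/3)*a/2) - a^2*k/3 - sqrt(3)*a/3 + (C1*sin(2^(1/3)*3^(5/6)*a/4) + C2*cos(2^(1/3)*3^(5/6)*a/4))*exp(6^(1/3)*a/4) + 1


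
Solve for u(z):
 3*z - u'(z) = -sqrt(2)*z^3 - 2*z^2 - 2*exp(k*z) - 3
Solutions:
 u(z) = C1 + sqrt(2)*z^4/4 + 2*z^3/3 + 3*z^2/2 + 3*z + 2*exp(k*z)/k


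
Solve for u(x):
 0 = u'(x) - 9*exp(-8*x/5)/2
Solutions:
 u(x) = C1 - 45*exp(-8*x/5)/16


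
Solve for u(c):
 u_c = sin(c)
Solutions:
 u(c) = C1 - cos(c)


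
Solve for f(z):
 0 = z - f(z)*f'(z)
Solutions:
 f(z) = -sqrt(C1 + z^2)
 f(z) = sqrt(C1 + z^2)


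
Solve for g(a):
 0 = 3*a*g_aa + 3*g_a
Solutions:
 g(a) = C1 + C2*log(a)


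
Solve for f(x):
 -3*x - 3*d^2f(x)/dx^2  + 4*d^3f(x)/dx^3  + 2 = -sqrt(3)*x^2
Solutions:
 f(x) = C1 + C2*x + C3*exp(3*x/4) + sqrt(3)*x^4/36 + x^3*(-9 + 8*sqrt(3))/54 + x^2*(-9 + 16*sqrt(3))/27


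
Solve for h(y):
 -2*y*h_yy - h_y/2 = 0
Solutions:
 h(y) = C1 + C2*y^(3/4)


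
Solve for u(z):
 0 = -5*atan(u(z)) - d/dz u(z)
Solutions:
 Integral(1/atan(_y), (_y, u(z))) = C1 - 5*z


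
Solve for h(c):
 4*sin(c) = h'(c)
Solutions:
 h(c) = C1 - 4*cos(c)


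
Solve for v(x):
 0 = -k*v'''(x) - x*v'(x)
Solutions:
 v(x) = C1 + Integral(C2*airyai(x*(-1/k)^(1/3)) + C3*airybi(x*(-1/k)^(1/3)), x)


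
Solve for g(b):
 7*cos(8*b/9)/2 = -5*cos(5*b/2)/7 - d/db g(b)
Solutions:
 g(b) = C1 - 63*sin(8*b/9)/16 - 2*sin(5*b/2)/7


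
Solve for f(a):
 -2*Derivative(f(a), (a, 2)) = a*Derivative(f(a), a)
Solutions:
 f(a) = C1 + C2*erf(a/2)


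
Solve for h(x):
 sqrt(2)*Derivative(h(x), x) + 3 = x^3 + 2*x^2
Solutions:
 h(x) = C1 + sqrt(2)*x^4/8 + sqrt(2)*x^3/3 - 3*sqrt(2)*x/2


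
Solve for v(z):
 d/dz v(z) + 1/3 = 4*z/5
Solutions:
 v(z) = C1 + 2*z^2/5 - z/3


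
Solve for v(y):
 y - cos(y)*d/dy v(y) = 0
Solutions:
 v(y) = C1 + Integral(y/cos(y), y)


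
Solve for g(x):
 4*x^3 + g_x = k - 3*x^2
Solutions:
 g(x) = C1 + k*x - x^4 - x^3


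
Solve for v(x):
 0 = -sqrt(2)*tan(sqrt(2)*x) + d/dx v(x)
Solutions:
 v(x) = C1 - log(cos(sqrt(2)*x))


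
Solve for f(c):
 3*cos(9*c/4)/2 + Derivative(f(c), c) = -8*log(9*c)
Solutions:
 f(c) = C1 - 8*c*log(c) - 16*c*log(3) + 8*c - 2*sin(9*c/4)/3


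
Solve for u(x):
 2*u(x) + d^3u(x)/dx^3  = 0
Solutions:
 u(x) = C3*exp(-2^(1/3)*x) + (C1*sin(2^(1/3)*sqrt(3)*x/2) + C2*cos(2^(1/3)*sqrt(3)*x/2))*exp(2^(1/3)*x/2)


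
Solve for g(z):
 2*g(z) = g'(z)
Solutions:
 g(z) = C1*exp(2*z)


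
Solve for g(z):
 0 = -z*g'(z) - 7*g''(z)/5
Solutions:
 g(z) = C1 + C2*erf(sqrt(70)*z/14)


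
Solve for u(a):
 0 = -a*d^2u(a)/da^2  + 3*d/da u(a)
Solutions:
 u(a) = C1 + C2*a^4


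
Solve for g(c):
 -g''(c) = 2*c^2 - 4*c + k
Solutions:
 g(c) = C1 + C2*c - c^4/6 + 2*c^3/3 - c^2*k/2


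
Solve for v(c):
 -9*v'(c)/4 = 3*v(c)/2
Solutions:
 v(c) = C1*exp(-2*c/3)


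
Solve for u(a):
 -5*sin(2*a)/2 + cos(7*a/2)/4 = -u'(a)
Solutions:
 u(a) = C1 - sin(7*a/2)/14 - 5*cos(2*a)/4


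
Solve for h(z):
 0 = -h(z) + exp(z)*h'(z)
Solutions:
 h(z) = C1*exp(-exp(-z))


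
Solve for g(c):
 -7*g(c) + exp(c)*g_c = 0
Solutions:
 g(c) = C1*exp(-7*exp(-c))


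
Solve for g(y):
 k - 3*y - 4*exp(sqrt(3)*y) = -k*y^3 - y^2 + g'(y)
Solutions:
 g(y) = C1 + k*y^4/4 + k*y + y^3/3 - 3*y^2/2 - 4*sqrt(3)*exp(sqrt(3)*y)/3


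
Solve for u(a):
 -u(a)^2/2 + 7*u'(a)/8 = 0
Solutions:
 u(a) = -7/(C1 + 4*a)


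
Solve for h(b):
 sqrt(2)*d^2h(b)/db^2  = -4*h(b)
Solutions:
 h(b) = C1*sin(2^(3/4)*b) + C2*cos(2^(3/4)*b)


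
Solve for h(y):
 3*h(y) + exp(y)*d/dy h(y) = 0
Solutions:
 h(y) = C1*exp(3*exp(-y))


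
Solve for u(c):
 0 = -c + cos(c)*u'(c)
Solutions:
 u(c) = C1 + Integral(c/cos(c), c)


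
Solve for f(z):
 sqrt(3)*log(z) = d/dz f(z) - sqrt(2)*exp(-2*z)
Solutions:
 f(z) = C1 + sqrt(3)*z*log(z) - sqrt(3)*z - sqrt(2)*exp(-2*z)/2


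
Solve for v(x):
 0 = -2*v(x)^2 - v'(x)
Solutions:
 v(x) = 1/(C1 + 2*x)


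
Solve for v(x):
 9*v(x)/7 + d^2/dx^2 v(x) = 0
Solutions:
 v(x) = C1*sin(3*sqrt(7)*x/7) + C2*cos(3*sqrt(7)*x/7)


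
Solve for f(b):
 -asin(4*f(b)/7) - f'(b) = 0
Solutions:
 Integral(1/asin(4*_y/7), (_y, f(b))) = C1 - b


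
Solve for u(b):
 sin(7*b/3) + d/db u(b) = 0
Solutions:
 u(b) = C1 + 3*cos(7*b/3)/7


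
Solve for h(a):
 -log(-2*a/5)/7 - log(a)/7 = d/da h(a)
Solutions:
 h(a) = C1 - 2*a*log(a)/7 + a*(-log(2) + log(5) + 2 - I*pi)/7


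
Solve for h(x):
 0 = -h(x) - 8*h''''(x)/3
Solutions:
 h(x) = (C1*sin(2^(3/4)*3^(1/4)*x/4) + C2*cos(2^(3/4)*3^(1/4)*x/4))*exp(-2^(3/4)*3^(1/4)*x/4) + (C3*sin(2^(3/4)*3^(1/4)*x/4) + C4*cos(2^(3/4)*3^(1/4)*x/4))*exp(2^(3/4)*3^(1/4)*x/4)


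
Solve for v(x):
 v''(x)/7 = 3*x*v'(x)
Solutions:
 v(x) = C1 + C2*erfi(sqrt(42)*x/2)


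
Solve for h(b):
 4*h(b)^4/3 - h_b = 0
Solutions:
 h(b) = (-1/(C1 + 4*b))^(1/3)
 h(b) = (-1/(C1 + 4*b))^(1/3)*(-1 - sqrt(3)*I)/2
 h(b) = (-1/(C1 + 4*b))^(1/3)*(-1 + sqrt(3)*I)/2


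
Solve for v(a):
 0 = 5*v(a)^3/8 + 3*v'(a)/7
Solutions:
 v(a) = -2*sqrt(3)*sqrt(-1/(C1 - 35*a))
 v(a) = 2*sqrt(3)*sqrt(-1/(C1 - 35*a))


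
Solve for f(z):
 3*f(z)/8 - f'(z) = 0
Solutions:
 f(z) = C1*exp(3*z/8)


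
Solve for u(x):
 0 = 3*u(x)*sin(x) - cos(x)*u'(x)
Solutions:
 u(x) = C1/cos(x)^3


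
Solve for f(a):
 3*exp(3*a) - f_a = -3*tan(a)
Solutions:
 f(a) = C1 + exp(3*a) - 3*log(cos(a))


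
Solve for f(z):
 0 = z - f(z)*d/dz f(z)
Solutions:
 f(z) = -sqrt(C1 + z^2)
 f(z) = sqrt(C1 + z^2)


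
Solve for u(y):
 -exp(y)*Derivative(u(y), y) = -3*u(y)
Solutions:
 u(y) = C1*exp(-3*exp(-y))


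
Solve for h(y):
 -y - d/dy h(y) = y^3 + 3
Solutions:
 h(y) = C1 - y^4/4 - y^2/2 - 3*y


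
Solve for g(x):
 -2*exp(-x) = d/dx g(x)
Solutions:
 g(x) = C1 + 2*exp(-x)


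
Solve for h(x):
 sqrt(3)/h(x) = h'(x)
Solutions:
 h(x) = -sqrt(C1 + 2*sqrt(3)*x)
 h(x) = sqrt(C1 + 2*sqrt(3)*x)


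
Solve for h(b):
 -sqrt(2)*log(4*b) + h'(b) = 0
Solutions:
 h(b) = C1 + sqrt(2)*b*log(b) - sqrt(2)*b + 2*sqrt(2)*b*log(2)


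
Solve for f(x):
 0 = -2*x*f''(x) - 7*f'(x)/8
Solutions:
 f(x) = C1 + C2*x^(9/16)


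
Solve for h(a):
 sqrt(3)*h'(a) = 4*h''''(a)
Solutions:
 h(a) = C1 + C4*exp(2^(1/3)*3^(1/6)*a/2) + (C2*sin(2^(1/3)*3^(2/3)*a/4) + C3*cos(2^(1/3)*3^(2/3)*a/4))*exp(-2^(1/3)*3^(1/6)*a/4)


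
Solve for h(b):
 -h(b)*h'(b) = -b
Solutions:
 h(b) = -sqrt(C1 + b^2)
 h(b) = sqrt(C1 + b^2)


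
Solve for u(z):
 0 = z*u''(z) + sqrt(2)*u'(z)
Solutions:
 u(z) = C1 + C2*z^(1 - sqrt(2))


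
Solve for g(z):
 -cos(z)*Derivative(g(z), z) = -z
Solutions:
 g(z) = C1 + Integral(z/cos(z), z)


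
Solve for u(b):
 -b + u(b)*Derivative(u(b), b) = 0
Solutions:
 u(b) = -sqrt(C1 + b^2)
 u(b) = sqrt(C1 + b^2)


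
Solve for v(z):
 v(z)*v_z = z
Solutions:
 v(z) = -sqrt(C1 + z^2)
 v(z) = sqrt(C1 + z^2)


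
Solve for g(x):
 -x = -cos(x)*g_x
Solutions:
 g(x) = C1 + Integral(x/cos(x), x)


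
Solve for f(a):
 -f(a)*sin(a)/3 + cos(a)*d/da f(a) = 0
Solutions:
 f(a) = C1/cos(a)^(1/3)


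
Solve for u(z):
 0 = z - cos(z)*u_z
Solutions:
 u(z) = C1 + Integral(z/cos(z), z)


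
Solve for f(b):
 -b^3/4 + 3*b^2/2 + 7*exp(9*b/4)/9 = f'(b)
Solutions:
 f(b) = C1 - b^4/16 + b^3/2 + 28*exp(9*b/4)/81


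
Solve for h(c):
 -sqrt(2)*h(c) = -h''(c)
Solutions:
 h(c) = C1*exp(-2^(1/4)*c) + C2*exp(2^(1/4)*c)


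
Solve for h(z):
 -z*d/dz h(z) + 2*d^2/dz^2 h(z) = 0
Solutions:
 h(z) = C1 + C2*erfi(z/2)


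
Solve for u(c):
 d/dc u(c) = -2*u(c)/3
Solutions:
 u(c) = C1*exp(-2*c/3)


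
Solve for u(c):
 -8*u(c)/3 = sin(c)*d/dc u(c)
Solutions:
 u(c) = C1*(cos(c) + 1)^(4/3)/(cos(c) - 1)^(4/3)


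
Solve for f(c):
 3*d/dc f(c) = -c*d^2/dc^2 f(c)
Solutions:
 f(c) = C1 + C2/c^2


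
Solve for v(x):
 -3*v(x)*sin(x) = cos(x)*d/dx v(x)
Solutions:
 v(x) = C1*cos(x)^3


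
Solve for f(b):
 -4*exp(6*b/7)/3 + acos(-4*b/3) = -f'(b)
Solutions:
 f(b) = C1 - b*acos(-4*b/3) - sqrt(9 - 16*b^2)/4 + 14*exp(6*b/7)/9


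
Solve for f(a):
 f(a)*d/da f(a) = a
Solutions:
 f(a) = -sqrt(C1 + a^2)
 f(a) = sqrt(C1 + a^2)


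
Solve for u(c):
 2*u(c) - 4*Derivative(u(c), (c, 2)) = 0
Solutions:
 u(c) = C1*exp(-sqrt(2)*c/2) + C2*exp(sqrt(2)*c/2)


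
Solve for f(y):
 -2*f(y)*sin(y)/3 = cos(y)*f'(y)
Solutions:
 f(y) = C1*cos(y)^(2/3)


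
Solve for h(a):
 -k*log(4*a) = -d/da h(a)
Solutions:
 h(a) = C1 + a*k*log(a) - a*k + a*k*log(4)


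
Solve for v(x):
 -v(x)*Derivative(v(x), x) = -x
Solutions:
 v(x) = -sqrt(C1 + x^2)
 v(x) = sqrt(C1 + x^2)


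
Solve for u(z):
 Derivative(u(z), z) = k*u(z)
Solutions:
 u(z) = C1*exp(k*z)


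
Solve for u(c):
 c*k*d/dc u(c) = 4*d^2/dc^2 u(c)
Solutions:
 u(c) = Piecewise((-sqrt(2)*sqrt(pi)*C1*erf(sqrt(2)*c*sqrt(-k)/4)/sqrt(-k) - C2, (k > 0) | (k < 0)), (-C1*c - C2, True))


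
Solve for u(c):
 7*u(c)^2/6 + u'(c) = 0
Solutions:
 u(c) = 6/(C1 + 7*c)


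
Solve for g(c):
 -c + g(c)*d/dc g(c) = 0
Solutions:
 g(c) = -sqrt(C1 + c^2)
 g(c) = sqrt(C1 + c^2)


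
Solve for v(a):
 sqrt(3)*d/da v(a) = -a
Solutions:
 v(a) = C1 - sqrt(3)*a^2/6


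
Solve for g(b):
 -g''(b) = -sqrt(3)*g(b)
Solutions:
 g(b) = C1*exp(-3^(1/4)*b) + C2*exp(3^(1/4)*b)


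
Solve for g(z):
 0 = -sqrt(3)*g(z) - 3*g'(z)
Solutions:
 g(z) = C1*exp(-sqrt(3)*z/3)


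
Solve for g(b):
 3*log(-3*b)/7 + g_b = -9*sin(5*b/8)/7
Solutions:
 g(b) = C1 - 3*b*log(-b)/7 - 3*b*log(3)/7 + 3*b/7 + 72*cos(5*b/8)/35


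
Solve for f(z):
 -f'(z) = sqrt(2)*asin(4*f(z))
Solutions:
 Integral(1/asin(4*_y), (_y, f(z))) = C1 - sqrt(2)*z
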